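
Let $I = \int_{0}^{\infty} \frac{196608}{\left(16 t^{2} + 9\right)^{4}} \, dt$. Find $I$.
$\frac{2560 \pi}{729}$

Start from the standard arctangent integral
$$J(a) = \int_{0}^{\infty} \frac{3}{a^{2} + t^{2}} \, dt = \frac{3 \pi}{2 a}.$$

Differentiating under the integral sign with respect to $a$,
$$\frac{dJ}{da} = \int_{0}^{\infty} - \frac{6 a}{\left(a^{2} + t^{2}\right)^{2}} \, dt = - \frac{3 \pi}{2 a^{2}},$$
so $\int_{0}^{\infty} \frac{3}{\left(a^{2} + t^{2}\right)^{2}} \, dt = \frac{3 \pi}{4 a^{3}}$.

Repeating — each differentiation of $1/(t^2+a^2)^j$ produces $-2ja/(t^2+a^2)^{j+1}$ — and dividing through by $-2ja$ at each step yields, after $3$ differentiations in total,
$$\int_{0}^{\infty} \frac{3}{\left(a^{2} + t^{2}\right)^{4}} \, dt = \frac{15 \pi}{32 a^{7}}.$$

Setting $a = \frac{3}{4}$:
$$I = \frac{2560 \pi}{729}.$$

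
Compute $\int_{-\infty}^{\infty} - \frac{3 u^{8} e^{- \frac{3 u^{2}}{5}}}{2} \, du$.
$- \frac{21875 \sqrt{15} \sqrt{\pi}}{864}$

Begin with the known integral
$$J(a) = \int_{-\infty}^{\infty} - \frac{3 e^{- a u^{2}}}{2} \, du = - \frac{3 \sqrt{\pi}}{2 \sqrt{a}}.$$

Differentiating under the integral sign brings down a factor of $(-u^2)$:
$$\frac{dJ}{da} = \int_{-\infty}^{\infty} \frac{3 u^{2} e^{- a u^{2}}}{2} \, du = \frac{3 \sqrt{\pi}}{4 a^{\frac{3}{2}}}.$$

Repeating $4$ times in total — each differentiation brings down another $(-u^2)$ — gives
$$\frac{d^{4}J}{da^{4}} = \int_{-\infty}^{\infty} - \frac{3 u^{8} e^{- a u^{2}}}{2} \, du = - \frac{315 \sqrt{\pi}}{32 a^{\frac{9}{2}}},$$
and the integrand here is exactly the target integrand, so $I = - \frac{315 \sqrt{\pi}}{32 a^{\frac{9}{2}}}$.

Setting $a = \frac{3}{5}$:
$$I = - \frac{21875 \sqrt{15} \sqrt{\pi}}{864}.$$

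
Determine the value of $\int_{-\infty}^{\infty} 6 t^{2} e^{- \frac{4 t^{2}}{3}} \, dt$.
$\frac{9 \sqrt{3} \sqrt{\pi}}{8}$

Begin with the known integral
$$J(a) = \int_{-\infty}^{\infty} 6 e^{- a t^{2}} \, dt = \frac{6 \sqrt{\pi}}{\sqrt{a}}.$$

Differentiating under the integral sign brings down a factor of $(-t^2)$:
$$\frac{dJ}{da} = \int_{-\infty}^{\infty} - 6 t^{2} e^{- a t^{2}} \, dt = - \frac{3 \sqrt{\pi}}{a^{\frac{3}{2}}}.$$

The integral on the left is $-I$, so $I = \frac{3 \sqrt{\pi}}{a^{\frac{3}{2}}}$.

Setting $a = \frac{4}{3}$:
$$I = \frac{9 \sqrt{3} \sqrt{\pi}}{8}.$$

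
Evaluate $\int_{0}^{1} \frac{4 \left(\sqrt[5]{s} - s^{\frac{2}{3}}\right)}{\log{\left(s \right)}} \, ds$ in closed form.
$- \log{\left(\frac{390625}{104976} \right)}$

Introduce a parameter $a$ in the exponent: let $I(a) = \int_{0}^{1} \frac{4 \left(\sqrt[5]{s} - s^{a}\right)}{\log{\left(s \right)}} \, ds$.

Since $\dfrac{\partial}{\partial a}\,s^{a} = s^{a} \ln s$, the $\ln s$ in the denominator cancels and
$$\frac{dI}{da} = \int_{0}^{1} -4 s^{a} \, ds = -4 \left[\frac{s^{a+1}}{a+1}\right]_0^1 = - \frac{4}{a + 1}.$$

Integrating with respect to $a$ gives $I(a) = - \log{\left(\frac{625 \left(a + 1\right)^{4}}{1296} \right)} + C$.

At $a = \frac{1}{5}$ the integrand is identically $0$, so $I(\frac{1}{5}) = 0$. The closed form gives $0$, hence $C = 0$.

Setting $a = \frac{2}{3}$:
$$I = - \log{\left(\frac{390625}{104976} \right)}.$$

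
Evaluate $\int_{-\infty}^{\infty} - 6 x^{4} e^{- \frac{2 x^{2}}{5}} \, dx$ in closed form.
$- \frac{225 \sqrt{10} \sqrt{\pi}}{16}$

Consider the simpler parametrised integral
$$J(a) = \int_{-\infty}^{\infty} - 6 e^{- a x^{2}} \, dx = - \frac{6 \sqrt{\pi}}{\sqrt{a}}.$$

Differentiating under the integral sign brings down a factor of $(-x^2)$:
$$\frac{dJ}{da} = \int_{-\infty}^{\infty} 6 x^{2} e^{- a x^{2}} \, dx = \frac{3 \sqrt{\pi}}{a^{\frac{3}{2}}}.$$

Repeating twice in total — each differentiation brings down another $(-x^2)$ — gives
$$\frac{d^{2}J}{da^{2}} = \int_{-\infty}^{\infty} - 6 x^{4} e^{- a x^{2}} \, dx = - \frac{9 \sqrt{\pi}}{2 a^{\frac{5}{2}}},$$
and the integrand here is exactly the target integrand, so $I = - \frac{9 \sqrt{\pi}}{2 a^{\frac{5}{2}}}$.

Setting $a = \frac{2}{5}$:
$$I = - \frac{225 \sqrt{10} \sqrt{\pi}}{16}.$$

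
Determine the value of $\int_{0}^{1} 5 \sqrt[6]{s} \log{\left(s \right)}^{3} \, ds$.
$- \frac{38880}{2401}$

Start from the elementary integral
$$J(a) = \int_{0}^{1} 5 s^{a} \, ds = \frac{5}{a + 1}.$$

Differentiating under the integral sign brings down a factor of $\ln s$:
$$\frac{dJ}{da} = \int_{0}^{1} 5 s^{a} \log{\left(s \right)} \, ds = - \frac{5}{\left(a + 1\right)^{2}}.$$

Repeating $3$ times in total — each differentiation brings down another $\ln s$ — gives
$$\frac{d^{3}J}{da^{3}} = \int_{0}^{1} 5 s^{a} \log{\left(s \right)}^{3} \, ds = - \frac{30}{\left(a + 1\right)^{4}},$$
and the integrand here is exactly the target integrand, so $I = - \frac{30}{\left(a + 1\right)^{4}}$.

Setting $a = \frac{1}{6}$:
$$I = - \frac{38880}{2401}.$$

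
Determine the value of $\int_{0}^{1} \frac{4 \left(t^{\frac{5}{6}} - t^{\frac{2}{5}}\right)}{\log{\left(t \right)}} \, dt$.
$- \log{\left(\frac{3111696}{9150625} \right)}$

Introduce a parameter $a$ in the exponent: let $I(a) = \int_{0}^{1} \frac{4 \left(t^{\frac{5}{6}} - t^{a}\right)}{\log{\left(t \right)}} \, dt$.

Since $\dfrac{\partial}{\partial a}\,t^{a} = t^{a} \ln t$, the $\ln t$ in the denominator cancels and
$$\frac{dI}{da} = \int_{0}^{1} -4 t^{a} \, dt = -4 \left[\frac{t^{a+1}}{a+1}\right]_0^1 = - \frac{4}{a + 1}.$$

Integrating with respect to $a$ gives $I(a) = - \log{\left(\frac{1296 \left(a + 1\right)^{4}}{14641} \right)} + C$.

At $a = \frac{5}{6}$ the integrand is identically $0$, so $I(\frac{5}{6}) = 0$. The closed form gives $0$, hence $C = 0$.

Setting $a = \frac{2}{5}$:
$$I = - \log{\left(\frac{3111696}{9150625} \right)}.$$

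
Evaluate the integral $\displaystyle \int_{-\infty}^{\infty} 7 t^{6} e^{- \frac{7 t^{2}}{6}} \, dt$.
$\frac{405 \sqrt{42} \sqrt{\pi}}{343}$

Start from the elementary integral
$$J(a) = \int_{-\infty}^{\infty} 7 e^{- a t^{2}} \, dt = \frac{7 \sqrt{\pi}}{\sqrt{a}}.$$

Differentiating under the integral sign brings down a factor of $(-t^2)$:
$$\frac{dJ}{da} = \int_{-\infty}^{\infty} - 7 t^{2} e^{- a t^{2}} \, dt = - \frac{7 \sqrt{\pi}}{2 a^{\frac{3}{2}}}.$$

Repeating $3$ times in total — each differentiation brings down another $(-t^2)$ — gives
$$\frac{d^{3}J}{da^{3}} = \int_{-\infty}^{\infty} - 7 t^{6} e^{- a t^{2}} \, dt = - \frac{105 \sqrt{\pi}}{8 a^{\frac{7}{2}}},$$
and the integrand here is $(-1)^{3}$ times the target integrand, so $I = (-1)^{3}\,\frac{d^{3}J}{da^{3}} = \frac{105 \sqrt{\pi}}{8 a^{\frac{7}{2}}}$.

Setting $a = \frac{7}{6}$:
$$I = \frac{405 \sqrt{42} \sqrt{\pi}}{343}.$$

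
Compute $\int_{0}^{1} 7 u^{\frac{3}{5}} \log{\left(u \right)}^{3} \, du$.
$- \frac{13125}{2048}$

Start from the elementary integral
$$J(a) = \int_{0}^{1} 7 u^{a} \, du = \frac{7}{a + 1}.$$

Differentiating under the integral sign brings down a factor of $\ln u$:
$$\frac{dJ}{da} = \int_{0}^{1} 7 u^{a} \log{\left(u \right)} \, du = - \frac{7}{\left(a + 1\right)^{2}}.$$

Repeating $3$ times in total — each differentiation brings down another $\ln u$ — gives
$$\frac{d^{3}J}{da^{3}} = \int_{0}^{1} 7 u^{a} \log{\left(u \right)}^{3} \, du = - \frac{42}{\left(a + 1\right)^{4}},$$
and the integrand here is exactly the target integrand, so $I = - \frac{42}{\left(a + 1\right)^{4}}$.

Setting $a = \frac{3}{5}$:
$$I = - \frac{13125}{2048}.$$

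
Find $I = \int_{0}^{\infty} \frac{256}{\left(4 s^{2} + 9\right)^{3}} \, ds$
$\frac{8 \pi}{81}$

Begin with the known result
$$J(a) = \int_{0}^{\infty} \frac{4}{a^{2} + s^{2}} \, ds = \frac{2 \pi}{a}.$$

Differentiating under the integral sign with respect to $a$,
$$\frac{dJ}{da} = \int_{0}^{\infty} - \frac{8 a}{\left(a^{2} + s^{2}\right)^{2}} \, ds = - \frac{2 \pi}{a^{2}},$$
so $\int_{0}^{\infty} \frac{4}{\left(a^{2} + s^{2}\right)^{2}} \, ds = \frac{\pi}{a^{3}}$.

Repeating — each differentiation of $1/(s^2+a^2)^j$ produces $-2ja/(s^2+a^2)^{j+1}$ — and dividing through by $-2ja$ at each step yields, after $2$ differentiations in total,
$$\int_{0}^{\infty} \frac{4}{\left(a^{2} + s^{2}\right)^{3}} \, ds = \frac{3 \pi}{4 a^{5}}.$$

Setting $a = \frac{3}{2}$:
$$I = \frac{8 \pi}{81}.$$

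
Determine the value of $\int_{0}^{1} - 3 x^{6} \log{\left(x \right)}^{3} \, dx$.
$\frac{18}{2401}$

Begin with the known integral
$$J(a) = \int_{0}^{1} - 3 x^{a} \, dx = - \frac{3}{a + 1}.$$

Differentiating under the integral sign brings down a factor of $\ln x$:
$$\frac{dJ}{da} = \int_{0}^{1} - 3 x^{a} \log{\left(x \right)} \, dx = \frac{3}{\left(a + 1\right)^{2}}.$$

Repeating $3$ times in total — each differentiation brings down another $\ln x$ — gives
$$\frac{d^{3}J}{da^{3}} = \int_{0}^{1} - 3 x^{a} \log{\left(x \right)}^{3} \, dx = \frac{18}{\left(a + 1\right)^{4}},$$
and the integrand here is exactly the target integrand, so $I = \frac{18}{\left(a + 1\right)^{4}}$.

Setting $a = 6$:
$$I = \frac{18}{2401}.$$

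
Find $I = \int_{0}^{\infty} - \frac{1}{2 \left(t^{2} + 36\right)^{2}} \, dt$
$- \frac{\pi}{1728}$

Begin with the known result
$$J(a) = \int_{0}^{\infty} - \frac{1}{2 \left(a^{2} + t^{2}\right)} \, dt = - \frac{\pi}{4 a}.$$

Differentiating under the integral sign with respect to $a$,
$$\frac{dJ}{da} = \int_{0}^{\infty} \frac{a}{\left(a^{2} + t^{2}\right)^{2}} \, dt = \frac{\pi}{4 a^{2}},$$
so $\int_{0}^{\infty} - \frac{1}{2 \left(a^{2} + t^{2}\right)^{2}} \, dt = - \frac{\pi}{8 a^{3}}$.

Setting $a = 6$:
$$I = - \frac{\pi}{1728}.$$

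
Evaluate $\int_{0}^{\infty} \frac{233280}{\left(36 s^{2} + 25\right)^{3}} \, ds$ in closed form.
$\frac{1458 \pi}{625}$

Recall the elementary integral
$$J(a) = \int_{0}^{\infty} \frac{5}{a^{2} + s^{2}} \, ds = \frac{5 \pi}{2 a}.$$

Differentiating under the integral sign with respect to $a$,
$$\frac{dJ}{da} = \int_{0}^{\infty} - \frac{10 a}{\left(a^{2} + s^{2}\right)^{2}} \, ds = - \frac{5 \pi}{2 a^{2}},$$
so $\int_{0}^{\infty} \frac{5}{\left(a^{2} + s^{2}\right)^{2}} \, ds = \frac{5 \pi}{4 a^{3}}$.

Repeating — each differentiation of $1/(s^2+a^2)^j$ produces $-2ja/(s^2+a^2)^{j+1}$ — and dividing through by $-2ja$ at each step yields, after $2$ differentiations in total,
$$\int_{0}^{\infty} \frac{5}{\left(a^{2} + s^{2}\right)^{3}} \, ds = \frac{15 \pi}{16 a^{5}}.$$

Setting $a = \frac{5}{6}$:
$$I = \frac{1458 \pi}{625}.$$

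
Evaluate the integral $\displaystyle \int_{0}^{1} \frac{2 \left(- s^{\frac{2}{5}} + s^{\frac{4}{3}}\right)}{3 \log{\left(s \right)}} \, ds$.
$- \frac{2 \log{\left(3 \right)}}{3} + \frac{2 \log{\left(5 \right)}}{3}$

Replace the exponent $\frac{4}{3}$ by a parameter $a$: let $I(a) = \int_{0}^{1} \frac{2 \left(- s^{\frac{2}{5}} + s^{a}\right)}{3 \log{\left(s \right)}} \, ds$.

Since $\dfrac{\partial}{\partial a}\,s^{a} = s^{a} \ln s$, the $\ln s$ in the denominator cancels and
$$\frac{dI}{da} = \int_{0}^{1} \frac{2}{3} s^{a} \, ds = \frac{2}{3} \left[\frac{s^{a+1}}{a+1}\right]_0^1 = \frac{2}{3 \left(a + 1\right)}.$$

Integrating with respect to $a$ gives $I(a) = \log{\left(\frac{5^{\frac{2}{3}} \sqrt[3]{7} \left(a + 1\right)^{\frac{2}{3}}}{7} \right)} + C$.

At $a = \frac{2}{5}$ the integrand is identically $0$, so $I(\frac{2}{5}) = 0$. The closed form gives $0$, hence $C = 0$.

Setting $a = \frac{4}{3}$:
$$I = - \frac{2 \log{\left(3 \right)}}{3} + \frac{2 \log{\left(5 \right)}}{3}.$$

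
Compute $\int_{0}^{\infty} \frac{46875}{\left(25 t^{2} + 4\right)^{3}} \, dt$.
$\frac{28125 \pi}{512}$

Start from the standard arctangent integral
$$J(a) = \int_{0}^{\infty} \frac{3}{a^{2} + t^{2}} \, dt = \frac{3 \pi}{2 a}.$$

Differentiating under the integral sign with respect to $a$,
$$\frac{dJ}{da} = \int_{0}^{\infty} - \frac{6 a}{\left(a^{2} + t^{2}\right)^{2}} \, dt = - \frac{3 \pi}{2 a^{2}},$$
so $\int_{0}^{\infty} \frac{3}{\left(a^{2} + t^{2}\right)^{2}} \, dt = \frac{3 \pi}{4 a^{3}}$.

Repeating — each differentiation of $1/(t^2+a^2)^j$ produces $-2ja/(t^2+a^2)^{j+1}$ — and dividing through by $-2ja$ at each step yields, after $2$ differentiations in total,
$$\int_{0}^{\infty} \frac{3}{\left(a^{2} + t^{2}\right)^{3}} \, dt = \frac{9 \pi}{16 a^{5}}.$$

Setting $a = \frac{2}{5}$:
$$I = \frac{28125 \pi}{512}.$$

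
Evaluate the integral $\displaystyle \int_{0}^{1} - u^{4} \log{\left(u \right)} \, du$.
$\frac{1}{25}$

Start from the elementary integral
$$J(a) = \int_{0}^{1} - u^{a} \, du = - \frac{1}{a + 1}.$$

Differentiating under the integral sign brings down a factor of $\ln u$:
$$\frac{dJ}{da} = \int_{0}^{1} - u^{a} \log{\left(u \right)} \, du = \frac{1}{\left(a + 1\right)^{2}}.$$

The integral on the left is $I$, so $I = \frac{1}{\left(a + 1\right)^{2}}$.

Setting $a = 4$:
$$I = \frac{1}{25}.$$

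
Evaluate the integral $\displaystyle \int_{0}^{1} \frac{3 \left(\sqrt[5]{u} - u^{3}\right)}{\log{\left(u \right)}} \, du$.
$\log{\left(\frac{27}{1000} \right)}$

Introduce a parameter $a$ in the exponent: let $I(a) = \int_{0}^{1} \frac{3 \left(- u^{3} + u^{a}\right)}{\log{\left(u \right)}} \, du$.

Since $\dfrac{\partial}{\partial a}\,u^{a} = u^{a} \ln u$, the $\ln u$ in the denominator cancels and
$$\frac{dI}{da} = \int_{0}^{1} 3 u^{a} \, du = 3 \left[\frac{u^{a+1}}{a+1}\right]_0^1 = \frac{3}{a + 1}.$$

Integrating with respect to $a$ gives $I(a) = \log{\left(\frac{\left(a + 1\right)^{3}}{64} \right)} + C$.

At $a = 3$ the integrand is identically $0$, so $I(3) = 0$. The closed form gives $0$, hence $C = 0$.

Setting $a = \frac{1}{5}$:
$$I = \log{\left(\frac{27}{1000} \right)}.$$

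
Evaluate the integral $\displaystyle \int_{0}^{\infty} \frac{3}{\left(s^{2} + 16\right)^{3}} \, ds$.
$\frac{9 \pi}{16384}$

Start from the standard arctangent integral
$$J(a) = \int_{0}^{\infty} \frac{3}{a^{2} + s^{2}} \, ds = \frac{3 \pi}{2 a}.$$

Differentiating under the integral sign with respect to $a$,
$$\frac{dJ}{da} = \int_{0}^{\infty} - \frac{6 a}{\left(a^{2} + s^{2}\right)^{2}} \, ds = - \frac{3 \pi}{2 a^{2}},$$
so $\int_{0}^{\infty} \frac{3}{\left(a^{2} + s^{2}\right)^{2}} \, ds = \frac{3 \pi}{4 a^{3}}$.

Repeating — each differentiation of $1/(s^2+a^2)^j$ produces $-2ja/(s^2+a^2)^{j+1}$ — and dividing through by $-2ja$ at each step yields, after $2$ differentiations in total,
$$\int_{0}^{\infty} \frac{3}{\left(a^{2} + s^{2}\right)^{3}} \, ds = \frac{9 \pi}{16 a^{5}}.$$

Setting $a = 4$:
$$I = \frac{9 \pi}{16384}.$$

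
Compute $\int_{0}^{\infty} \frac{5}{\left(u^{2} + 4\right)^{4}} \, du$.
$\frac{25 \pi}{4096}$

Recall the elementary integral
$$J(a) = \int_{0}^{\infty} \frac{5}{a^{2} + u^{2}} \, du = \frac{5 \pi}{2 a}.$$

Differentiating under the integral sign with respect to $a$,
$$\frac{dJ}{da} = \int_{0}^{\infty} - \frac{10 a}{\left(a^{2} + u^{2}\right)^{2}} \, du = - \frac{5 \pi}{2 a^{2}},$$
so $\int_{0}^{\infty} \frac{5}{\left(a^{2} + u^{2}\right)^{2}} \, du = \frac{5 \pi}{4 a^{3}}$.

Repeating — each differentiation of $1/(u^2+a^2)^j$ produces $-2ja/(u^2+a^2)^{j+1}$ — and dividing through by $-2ja$ at each step yields, after $3$ differentiations in total,
$$\int_{0}^{\infty} \frac{5}{\left(a^{2} + u^{2}\right)^{4}} \, du = \frac{25 \pi}{32 a^{7}}.$$

Setting $a = 2$:
$$I = \frac{25 \pi}{4096}.$$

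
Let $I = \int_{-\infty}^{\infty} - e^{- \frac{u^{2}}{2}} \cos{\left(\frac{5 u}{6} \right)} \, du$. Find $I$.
$- \frac{\sqrt{2} \sqrt{\pi}}{e^{\frac{25}{72}}}$

Define $I(b) = \int_{-\infty}^{\infty} - e^{- \frac{u^{2}}{2}} \cos{\left(b u \right)} \, du$.

Differentiating under the integral sign,
$$I'(b) = \int_{-\infty}^{\infty} u e^{- \frac{u^{2}}{2}} \sin{\left(b u \right)} \, du.$$

Integrate $\int_{-\infty}^{\infty} u \sin(b u)\, e^{- \frac{u^{2}}{2}}\, du$ by parts with $w = \sin(b u)$ and $dv = u\, e^{- \frac{u^{2}}{2}}\, du$, giving $v = - e^{- \frac{u^{2}}{2}}$. The boundary term vanishes and
$$\int_{-\infty}^{\infty} u \sin(b u)\, e^{- \frac{u^{2}}{2}}\, du = b \int_{-\infty}^{\infty} \cos(b u)\, e^{- \frac{u^{2}}{2}}\, du,$$
so $I'(b) = - b\, I(b)$.

This is a separable first-order ODE; solving with the initial condition $I(0) = \int_{-\infty}^{\infty} - e^{- \frac{u^{2}}{2}}\,du = - \sqrt{2} \sqrt{\pi}$ gives
$$I(b) = - \sqrt{2} \sqrt{\pi} e^{- \frac{b^{2}}{2}}.$$

Setting $b = \frac{5}{6}$:
$$I = - \frac{\sqrt{2} \sqrt{\pi}}{e^{\frac{25}{72}}}.$$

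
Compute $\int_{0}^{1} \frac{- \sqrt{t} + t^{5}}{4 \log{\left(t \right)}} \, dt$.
$\frac{\log{\left(2 \right)}}{2}$

Introduce a parameter $a$ in the exponent: let $I(a) = \int_{0}^{1} \frac{- \sqrt{t} + t^{a}}{4 \log{\left(t \right)}} \, dt$.

Since $\dfrac{\partial}{\partial a}\,t^{a} = t^{a} \ln t$, the $\ln t$ in the denominator cancels and
$$\frac{dI}{da} = \int_{0}^{1} \frac{1}{4} t^{a} \, dt = \frac{1}{4} \left[\frac{t^{a+1}}{a+1}\right]_0^1 = \frac{1}{4 \left(a + 1\right)}.$$

Integrating with respect to $a$ gives $I(a) = \frac{\log{\left(a + 1 \right)}}{4} - \frac{\log{\left(3 \right)}}{4} + \frac{\log{\left(2 \right)}}{4} + C$.

At $a = \frac{1}{2}$ the integrand is identically $0$, so $I(\frac{1}{2}) = 0$. The closed form gives $0$, hence $C = 0$.

Setting $a = 5$:
$$I = \frac{\log{\left(2 \right)}}{2}.$$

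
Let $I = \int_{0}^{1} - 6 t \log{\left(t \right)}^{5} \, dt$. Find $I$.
$\frac{45}{4}$

Start from the elementary integral
$$J(a) = \int_{0}^{1} - 6 t^{a} \, dt = - \frac{6}{a + 1}.$$

Differentiating under the integral sign brings down a factor of $\ln t$:
$$\frac{dJ}{da} = \int_{0}^{1} - 6 t^{a} \log{\left(t \right)} \, dt = \frac{6}{\left(a + 1\right)^{2}}.$$

Repeating $5$ times in total — each differentiation brings down another $\ln t$ — gives
$$\frac{d^{5}J}{da^{5}} = \int_{0}^{1} - 6 t^{a} \log{\left(t \right)}^{5} \, dt = \frac{720}{\left(a + 1\right)^{6}},$$
and the integrand here is exactly the target integrand, so $I = \frac{720}{\left(a + 1\right)^{6}}$.

Setting $a = 1$:
$$I = \frac{45}{4}.$$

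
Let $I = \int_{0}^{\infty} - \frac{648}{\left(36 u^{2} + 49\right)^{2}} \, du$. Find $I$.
$- \frac{27 \pi}{343}$

Recall the elementary integral
$$J(a) = \int_{0}^{\infty} - \frac{1}{2 \left(a^{2} + u^{2}\right)} \, du = - \frac{\pi}{4 a}.$$

Differentiating under the integral sign with respect to $a$,
$$\frac{dJ}{da} = \int_{0}^{\infty} \frac{a}{\left(a^{2} + u^{2}\right)^{2}} \, du = \frac{\pi}{4 a^{2}},$$
so $\int_{0}^{\infty} - \frac{1}{2 \left(a^{2} + u^{2}\right)^{2}} \, du = - \frac{\pi}{8 a^{3}}$.

Setting $a = \frac{7}{6}$:
$$I = - \frac{27 \pi}{343}.$$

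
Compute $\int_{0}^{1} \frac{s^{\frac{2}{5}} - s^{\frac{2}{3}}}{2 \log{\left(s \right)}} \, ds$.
$- \log{\left(5 \right)} + \frac{\log{\left(21 \right)}}{2}$

Replace the exponent $\frac{2}{5}$ by a parameter $a$: let $I(a) = \int_{0}^{1} \frac{- s^{\frac{2}{3}} + s^{a}}{2 \log{\left(s \right)}} \, ds$.

Since $\dfrac{\partial}{\partial a}\,s^{a} = s^{a} \ln s$, the $\ln s$ in the denominator cancels and
$$\frac{dI}{da} = \int_{0}^{1} \frac{1}{2} s^{a} \, ds = \frac{1}{2} \left[\frac{s^{a+1}}{a+1}\right]_0^1 = \frac{1}{2 \left(a + 1\right)}.$$

Integrating with respect to $a$ gives $I(a) = \log{\left(\frac{\sqrt{15} \sqrt{a + 1}}{5} \right)} + C$.

At $a = \frac{2}{3}$ the integrand is identically $0$, so $I(\frac{2}{3}) = 0$. The closed form gives $0$, hence $C = 0$.

Setting $a = \frac{2}{5}$:
$$I = - \log{\left(5 \right)} + \frac{\log{\left(21 \right)}}{2}.$$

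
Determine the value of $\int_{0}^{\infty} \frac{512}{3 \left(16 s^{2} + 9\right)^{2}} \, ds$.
$\frac{32 \pi}{81}$

Recall the elementary integral
$$J(a) = \int_{0}^{\infty} \frac{2}{3 \left(a^{2} + s^{2}\right)} \, ds = \frac{\pi}{3 a}.$$

Differentiating under the integral sign with respect to $a$,
$$\frac{dJ}{da} = \int_{0}^{\infty} - \frac{4 a}{3 \left(a^{2} + s^{2}\right)^{2}} \, ds = - \frac{\pi}{3 a^{2}},$$
so $\int_{0}^{\infty} \frac{2}{3 \left(a^{2} + s^{2}\right)^{2}} \, ds = \frac{\pi}{6 a^{3}}$.

Setting $a = \frac{3}{4}$:
$$I = \frac{32 \pi}{81}.$$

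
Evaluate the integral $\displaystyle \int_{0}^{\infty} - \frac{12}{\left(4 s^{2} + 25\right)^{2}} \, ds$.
$- \frac{3 \pi}{250}$

Begin with the known result
$$J(a) = \int_{0}^{\infty} - \frac{3}{4 \left(a^{2} + s^{2}\right)} \, ds = - \frac{3 \pi}{8 a}.$$

Differentiating under the integral sign with respect to $a$,
$$\frac{dJ}{da} = \int_{0}^{\infty} \frac{3 a}{2 \left(a^{2} + s^{2}\right)^{2}} \, ds = \frac{3 \pi}{8 a^{2}},$$
so $\int_{0}^{\infty} - \frac{3}{4 \left(a^{2} + s^{2}\right)^{2}} \, ds = - \frac{3 \pi}{16 a^{3}}$.

Setting $a = \frac{5}{2}$:
$$I = - \frac{3 \pi}{250}.$$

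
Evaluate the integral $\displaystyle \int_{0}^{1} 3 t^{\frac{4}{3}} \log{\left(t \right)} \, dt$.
$- \frac{27}{49}$

Begin with the known integral
$$J(a) = \int_{0}^{1} 3 t^{a} \, dt = \frac{3}{a + 1}.$$

Differentiating under the integral sign brings down a factor of $\ln t$:
$$\frac{dJ}{da} = \int_{0}^{1} 3 t^{a} \log{\left(t \right)} \, dt = - \frac{3}{\left(a + 1\right)^{2}}.$$

The integral on the left is $I$, so $I = - \frac{3}{\left(a + 1\right)^{2}}$.

Setting $a = \frac{4}{3}$:
$$I = - \frac{27}{49}.$$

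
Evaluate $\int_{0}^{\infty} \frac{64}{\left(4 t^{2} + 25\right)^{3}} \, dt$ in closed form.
$\frac{6 \pi}{3125}$

Start from the standard arctangent integral
$$J(a) = \int_{0}^{\infty} \frac{1}{a^{2} + t^{2}} \, dt = \frac{\pi}{2 a}.$$

Differentiating under the integral sign with respect to $a$,
$$\frac{dJ}{da} = \int_{0}^{\infty} - \frac{2 a}{\left(a^{2} + t^{2}\right)^{2}} \, dt = - \frac{\pi}{2 a^{2}},$$
so $\int_{0}^{\infty} \frac{1}{\left(a^{2} + t^{2}\right)^{2}} \, dt = \frac{\pi}{4 a^{3}}$.

Repeating — each differentiation of $1/(t^2+a^2)^j$ produces $-2ja/(t^2+a^2)^{j+1}$ — and dividing through by $-2ja$ at each step yields, after $2$ differentiations in total,
$$\int_{0}^{\infty} \frac{1}{\left(a^{2} + t^{2}\right)^{3}} \, dt = \frac{3 \pi}{16 a^{5}}.$$

Setting $a = \frac{5}{2}$:
$$I = \frac{6 \pi}{3125}.$$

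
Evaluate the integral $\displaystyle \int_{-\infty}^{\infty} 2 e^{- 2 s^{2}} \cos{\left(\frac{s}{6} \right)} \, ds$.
$\frac{\sqrt{2} \sqrt{\pi}}{e^{\frac{1}{288}}}$

Define $I(b) = \int_{-\infty}^{\infty} 2 e^{- 2 s^{2}} \cos{\left(b s \right)} \, ds$.

Differentiating under the integral sign,
$$I'(b) = \int_{-\infty}^{\infty} - 2 s e^{- 2 s^{2}} \sin{\left(b s \right)} \, ds.$$

Integrate $\int_{-\infty}^{\infty} s \sin(b s)\, e^{- 2 s^{2}}\, ds$ by parts with $u = \sin(b s)$ and $dv = s\, e^{- 2 s^{2}}\, ds$, giving $v = - \frac{e^{- 2 s^{2}}}{4}$. The boundary term vanishes and
$$\int_{-\infty}^{\infty} s \sin(b s)\, e^{- 2 s^{2}}\, ds = \frac{b}{4} \int_{-\infty}^{\infty} \cos(b s)\, e^{- 2 s^{2}}\, ds,$$
so $I'(b) = - \frac{b}{4}\, I(b)$.

This is a separable first-order ODE; solving with the initial condition $I(0) = \int_{-\infty}^{\infty} 2 e^{- 2 s^{2}}\,ds = \sqrt{2} \sqrt{\pi}$ gives
$$I(b) = \sqrt{2} \sqrt{\pi} e^{- \frac{b^{2}}{8}}.$$

Setting $b = \frac{1}{6}$:
$$I = \frac{\sqrt{2} \sqrt{\pi}}{e^{\frac{1}{288}}}.$$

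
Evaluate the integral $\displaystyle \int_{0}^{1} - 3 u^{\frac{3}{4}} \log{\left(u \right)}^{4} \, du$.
$- \frac{73728}{16807}$

Consider the simpler parametrised integral
$$J(a) = \int_{0}^{1} - 3 u^{a} \, du = - \frac{3}{a + 1}.$$

Differentiating under the integral sign brings down a factor of $\ln u$:
$$\frac{dJ}{da} = \int_{0}^{1} - 3 u^{a} \log{\left(u \right)} \, du = \frac{3}{\left(a + 1\right)^{2}}.$$

Repeating $4$ times in total — each differentiation brings down another $\ln u$ — gives
$$\frac{d^{4}J}{da^{4}} = \int_{0}^{1} - 3 u^{a} \log{\left(u \right)}^{4} \, du = - \frac{72}{\left(a + 1\right)^{5}},$$
and the integrand here is exactly the target integrand, so $I = - \frac{72}{\left(a + 1\right)^{5}}$.

Setting $a = \frac{3}{4}$:
$$I = - \frac{73728}{16807}.$$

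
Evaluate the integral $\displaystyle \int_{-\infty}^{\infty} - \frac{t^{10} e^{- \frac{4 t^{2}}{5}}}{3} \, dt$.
$- \frac{984375 \sqrt{5} \sqrt{\pi}}{65536}$

Begin with the known integral
$$J(a) = \int_{-\infty}^{\infty} - \frac{e^{- a t^{2}}}{3} \, dt = - \frac{\sqrt{\pi}}{3 \sqrt{a}}.$$

Differentiating under the integral sign brings down a factor of $(-t^2)$:
$$\frac{dJ}{da} = \int_{-\infty}^{\infty} \frac{t^{2} e^{- a t^{2}}}{3} \, dt = \frac{\sqrt{\pi}}{6 a^{\frac{3}{2}}}.$$

Repeating $5$ times in total — each differentiation brings down another $(-t^2)$ — gives
$$\frac{d^{5}J}{da^{5}} = \int_{-\infty}^{\infty} \frac{t^{10} e^{- a t^{2}}}{3} \, dt = \frac{315 \sqrt{\pi}}{32 a^{\frac{11}{2}}},$$
and the integrand here is $(-1)^{5}$ times the target integrand, so $I = (-1)^{5}\,\frac{d^{5}J}{da^{5}} = - \frac{315 \sqrt{\pi}}{32 a^{\frac{11}{2}}}$.

Setting $a = \frac{4}{5}$:
$$I = - \frac{984375 \sqrt{5} \sqrt{\pi}}{65536}.$$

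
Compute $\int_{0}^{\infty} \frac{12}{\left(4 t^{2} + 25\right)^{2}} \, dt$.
$\frac{3 \pi}{250}$

Start from the standard arctangent integral
$$J(a) = \int_{0}^{\infty} \frac{3}{4 \left(a^{2} + t^{2}\right)} \, dt = \frac{3 \pi}{8 a}.$$

Differentiating under the integral sign with respect to $a$,
$$\frac{dJ}{da} = \int_{0}^{\infty} - \frac{3 a}{2 \left(a^{2} + t^{2}\right)^{2}} \, dt = - \frac{3 \pi}{8 a^{2}},$$
so $\int_{0}^{\infty} \frac{3}{4 \left(a^{2} + t^{2}\right)^{2}} \, dt = \frac{3 \pi}{16 a^{3}}$.

Setting $a = \frac{5}{2}$:
$$I = \frac{3 \pi}{250}.$$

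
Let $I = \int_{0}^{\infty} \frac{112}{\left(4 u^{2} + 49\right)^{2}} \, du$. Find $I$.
$\frac{2 \pi}{49}$

Recall the elementary integral
$$J(a) = \int_{0}^{\infty} \frac{7}{a^{2} + u^{2}} \, du = \frac{7 \pi}{2 a}.$$

Differentiating under the integral sign with respect to $a$,
$$\frac{dJ}{da} = \int_{0}^{\infty} - \frac{14 a}{\left(a^{2} + u^{2}\right)^{2}} \, du = - \frac{7 \pi}{2 a^{2}},$$
so $\int_{0}^{\infty} \frac{7}{\left(a^{2} + u^{2}\right)^{2}} \, du = \frac{7 \pi}{4 a^{3}}$.

Setting $a = \frac{7}{2}$:
$$I = \frac{2 \pi}{49}.$$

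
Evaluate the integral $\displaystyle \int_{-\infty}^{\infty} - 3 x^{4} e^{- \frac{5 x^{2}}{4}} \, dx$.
$- \frac{72 \sqrt{5} \sqrt{\pi}}{125}$

Consider the simpler parametrised integral
$$J(a) = \int_{-\infty}^{\infty} - 3 e^{- a x^{2}} \, dx = - \frac{3 \sqrt{\pi}}{\sqrt{a}}.$$

Differentiating under the integral sign brings down a factor of $(-x^2)$:
$$\frac{dJ}{da} = \int_{-\infty}^{\infty} 3 x^{2} e^{- a x^{2}} \, dx = \frac{3 \sqrt{\pi}}{2 a^{\frac{3}{2}}}.$$

Repeating twice in total — each differentiation brings down another $(-x^2)$ — gives
$$\frac{d^{2}J}{da^{2}} = \int_{-\infty}^{\infty} - 3 x^{4} e^{- a x^{2}} \, dx = - \frac{9 \sqrt{\pi}}{4 a^{\frac{5}{2}}},$$
and the integrand here is exactly the target integrand, so $I = - \frac{9 \sqrt{\pi}}{4 a^{\frac{5}{2}}}$.

Setting $a = \frac{5}{4}$:
$$I = - \frac{72 \sqrt{5} \sqrt{\pi}}{125}.$$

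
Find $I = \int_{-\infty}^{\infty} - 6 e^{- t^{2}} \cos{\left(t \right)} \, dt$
$- \frac{6 \sqrt{\pi}}{e^{\frac{1}{4}}}$

Let $b$ denote the cosine frequency and define $I(b) = \int_{-\infty}^{\infty} - 6 e^{- t^{2}} \cos{\left(b t \right)} \, dt$.

Differentiating under the integral sign,
$$I'(b) = \int_{-\infty}^{\infty} 6 t e^{- t^{2}} \sin{\left(b t \right)} \, dt.$$

Integrate $\int_{-\infty}^{\infty} t \sin(b t)\, e^{- t^{2}}\, dt$ by parts with $u = \sin(b t)$ and $dv = t\, e^{- t^{2}}\, dt$, giving $v = - \frac{e^{- t^{2}}}{2}$. The boundary term vanishes and
$$\int_{-\infty}^{\infty} t \sin(b t)\, e^{- t^{2}}\, dt = \frac{b}{2} \int_{-\infty}^{\infty} \cos(b t)\, e^{- t^{2}}\, dt,$$
so $I'(b) = - \frac{b}{2}\, I(b)$.

This is a separable first-order ODE; solving with the initial condition $I(0) = \int_{-\infty}^{\infty} - 6 e^{- t^{2}}\,dt = - 6 \sqrt{\pi}$ gives
$$I(b) = - 6 \sqrt{\pi} e^{- \frac{b^{2}}{4}}.$$

Setting $b = 1$:
$$I = - \frac{6 \sqrt{\pi}}{e^{\frac{1}{4}}}.$$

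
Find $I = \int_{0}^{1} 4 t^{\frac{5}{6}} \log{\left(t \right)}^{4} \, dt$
$\frac{746496}{161051}$

Begin with the known integral
$$J(a) = \int_{0}^{1} 4 t^{a} \, dt = \frac{4}{a + 1}.$$

Differentiating under the integral sign brings down a factor of $\ln t$:
$$\frac{dJ}{da} = \int_{0}^{1} 4 t^{a} \log{\left(t \right)} \, dt = - \frac{4}{\left(a + 1\right)^{2}}.$$

Repeating $4$ times in total — each differentiation brings down another $\ln t$ — gives
$$\frac{d^{4}J}{da^{4}} = \int_{0}^{1} 4 t^{a} \log{\left(t \right)}^{4} \, dt = \frac{96}{\left(a + 1\right)^{5}},$$
and the integrand here is exactly the target integrand, so $I = \frac{96}{\left(a + 1\right)^{5}}$.

Setting $a = \frac{5}{6}$:
$$I = \frac{746496}{161051}.$$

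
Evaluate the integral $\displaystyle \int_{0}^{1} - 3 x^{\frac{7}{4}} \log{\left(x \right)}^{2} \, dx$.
$- \frac{384}{1331}$

Start from the elementary integral
$$J(a) = \int_{0}^{1} - 3 x^{a} \, dx = - \frac{3}{a + 1}.$$

Differentiating under the integral sign brings down a factor of $\ln x$:
$$\frac{dJ}{da} = \int_{0}^{1} - 3 x^{a} \log{\left(x \right)} \, dx = \frac{3}{\left(a + 1\right)^{2}}.$$

Repeating twice in total — each differentiation brings down another $\ln x$ — gives
$$\frac{d^{2}J}{da^{2}} = \int_{0}^{1} - 3 x^{a} \log{\left(x \right)}^{2} \, dx = - \frac{6}{\left(a + 1\right)^{3}},$$
and the integrand here is exactly the target integrand, so $I = - \frac{6}{\left(a + 1\right)^{3}}$.

Setting $a = \frac{7}{4}$:
$$I = - \frac{384}{1331}.$$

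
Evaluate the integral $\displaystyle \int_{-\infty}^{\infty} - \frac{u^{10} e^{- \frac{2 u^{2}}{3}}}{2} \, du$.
$- \frac{229635 \sqrt{6} \sqrt{\pi}}{4096}$

Begin with the known integral
$$J(a) = \int_{-\infty}^{\infty} - \frac{e^{- a u^{2}}}{2} \, du = - \frac{\sqrt{\pi}}{2 \sqrt{a}}.$$

Differentiating under the integral sign brings down a factor of $(-u^2)$:
$$\frac{dJ}{da} = \int_{-\infty}^{\infty} \frac{u^{2} e^{- a u^{2}}}{2} \, du = \frac{\sqrt{\pi}}{4 a^{\frac{3}{2}}}.$$

Repeating $5$ times in total — each differentiation brings down another $(-u^2)$ — gives
$$\frac{d^{5}J}{da^{5}} = \int_{-\infty}^{\infty} \frac{u^{10} e^{- a u^{2}}}{2} \, du = \frac{945 \sqrt{\pi}}{64 a^{\frac{11}{2}}},$$
and the integrand here is $(-1)^{5}$ times the target integrand, so $I = (-1)^{5}\,\frac{d^{5}J}{da^{5}} = - \frac{945 \sqrt{\pi}}{64 a^{\frac{11}{2}}}$.

Setting $a = \frac{2}{3}$:
$$I = - \frac{229635 \sqrt{6} \sqrt{\pi}}{4096}.$$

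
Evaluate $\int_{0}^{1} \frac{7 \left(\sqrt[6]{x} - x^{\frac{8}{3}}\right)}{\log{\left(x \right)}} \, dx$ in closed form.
$\log{\left(\frac{823543}{2494357888} \right)}$

Replace the exponent $\frac{1}{6}$ by a parameter $a$: let $I(a) = \int_{0}^{1} \frac{7 \left(- x^{\frac{8}{3}} + x^{a}\right)}{\log{\left(x \right)}} \, dx$.

Since $\dfrac{\partial}{\partial a}\,x^{a} = x^{a} \ln x$, the $\ln x$ in the denominator cancels and
$$\frac{dI}{da} = \int_{0}^{1} 7 x^{a} \, dx = 7 \left[\frac{x^{a+1}}{a+1}\right]_0^1 = \frac{7}{a + 1}.$$

Integrating with respect to $a$ gives $I(a) = \log{\left(\frac{2187 \left(a + 1\right)^{7}}{19487171} \right)} + C$.

At $a = \frac{8}{3}$ the integrand is identically $0$, so $I(\frac{8}{3}) = 0$. The closed form gives $0$, hence $C = 0$.

Setting $a = \frac{1}{6}$:
$$I = \log{\left(\frac{823543}{2494357888} \right)}.$$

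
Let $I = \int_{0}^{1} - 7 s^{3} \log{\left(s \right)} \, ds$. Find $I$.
$\frac{7}{16}$

Start from the elementary integral
$$J(a) = \int_{0}^{1} - 7 s^{a} \, ds = - \frac{7}{a + 1}.$$

Differentiating under the integral sign brings down a factor of $\ln s$:
$$\frac{dJ}{da} = \int_{0}^{1} - 7 s^{a} \log{\left(s \right)} \, ds = \frac{7}{\left(a + 1\right)^{2}}.$$

The integral on the left is $I$, so $I = \frac{7}{\left(a + 1\right)^{2}}$.

Setting $a = 3$:
$$I = \frac{7}{16}.$$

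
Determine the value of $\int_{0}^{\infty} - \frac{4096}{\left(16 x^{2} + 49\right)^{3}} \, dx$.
$- \frac{192 \pi}{16807}$

Begin with the known result
$$J(a) = \int_{0}^{\infty} - \frac{1}{a^{2} + x^{2}} \, dx = - \frac{\pi}{2 a}.$$

Differentiating under the integral sign with respect to $a$,
$$\frac{dJ}{da} = \int_{0}^{\infty} \frac{2 a}{\left(a^{2} + x^{2}\right)^{2}} \, dx = \frac{\pi}{2 a^{2}},$$
so $\int_{0}^{\infty} - \frac{1}{\left(a^{2} + x^{2}\right)^{2}} \, dx = - \frac{\pi}{4 a^{3}}$.

Repeating — each differentiation of $1/(x^2+a^2)^j$ produces $-2ja/(x^2+a^2)^{j+1}$ — and dividing through by $-2ja$ at each step yields, after $2$ differentiations in total,
$$\int_{0}^{\infty} - \frac{1}{\left(a^{2} + x^{2}\right)^{3}} \, dx = - \frac{3 \pi}{16 a^{5}}.$$

Setting $a = \frac{7}{4}$:
$$I = - \frac{192 \pi}{16807}.$$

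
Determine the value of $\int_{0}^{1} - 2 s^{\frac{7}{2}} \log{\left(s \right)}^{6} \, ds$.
$- \frac{20480}{531441}$

Consider the simpler parametrised integral
$$J(a) = \int_{0}^{1} - 2 s^{a} \, ds = - \frac{2}{a + 1}.$$

Differentiating under the integral sign brings down a factor of $\ln s$:
$$\frac{dJ}{da} = \int_{0}^{1} - 2 s^{a} \log{\left(s \right)} \, ds = \frac{2}{\left(a + 1\right)^{2}}.$$

Repeating $6$ times in total — each differentiation brings down another $\ln s$ — gives
$$\frac{d^{6}J}{da^{6}} = \int_{0}^{1} - 2 s^{a} \log{\left(s \right)}^{6} \, ds = - \frac{1440}{\left(a + 1\right)^{7}},$$
and the integrand here is exactly the target integrand, so $I = - \frac{1440}{\left(a + 1\right)^{7}}$.

Setting $a = \frac{7}{2}$:
$$I = - \frac{20480}{531441}.$$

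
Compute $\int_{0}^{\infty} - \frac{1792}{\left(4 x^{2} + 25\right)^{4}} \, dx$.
$- \frac{28 \pi}{15625}$

Start from the standard arctangent integral
$$J(a) = \int_{0}^{\infty} - \frac{7}{a^{2} + x^{2}} \, dx = - \frac{7 \pi}{2 a}.$$

Differentiating under the integral sign with respect to $a$,
$$\frac{dJ}{da} = \int_{0}^{\infty} \frac{14 a}{\left(a^{2} + x^{2}\right)^{2}} \, dx = \frac{7 \pi}{2 a^{2}},$$
so $\int_{0}^{\infty} - \frac{7}{\left(a^{2} + x^{2}\right)^{2}} \, dx = - \frac{7 \pi}{4 a^{3}}$.

Repeating — each differentiation of $1/(x^2+a^2)^j$ produces $-2ja/(x^2+a^2)^{j+1}$ — and dividing through by $-2ja$ at each step yields, after $3$ differentiations in total,
$$\int_{0}^{\infty} - \frac{7}{\left(a^{2} + x^{2}\right)^{4}} \, dx = - \frac{35 \pi}{32 a^{7}}.$$

Setting $a = \frac{5}{2}$:
$$I = - \frac{28 \pi}{15625}.$$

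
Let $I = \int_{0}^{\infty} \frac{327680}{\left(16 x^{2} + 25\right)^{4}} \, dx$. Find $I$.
$\frac{512 \pi}{3125}$

Start from the standard arctangent integral
$$J(a) = \int_{0}^{\infty} \frac{5}{a^{2} + x^{2}} \, dx = \frac{5 \pi}{2 a}.$$

Differentiating under the integral sign with respect to $a$,
$$\frac{dJ}{da} = \int_{0}^{\infty} - \frac{10 a}{\left(a^{2} + x^{2}\right)^{2}} \, dx = - \frac{5 \pi}{2 a^{2}},$$
so $\int_{0}^{\infty} \frac{5}{\left(a^{2} + x^{2}\right)^{2}} \, dx = \frac{5 \pi}{4 a^{3}}$.

Repeating — each differentiation of $1/(x^2+a^2)^j$ produces $-2ja/(x^2+a^2)^{j+1}$ — and dividing through by $-2ja$ at each step yields, after $3$ differentiations in total,
$$\int_{0}^{\infty} \frac{5}{\left(a^{2} + x^{2}\right)^{4}} \, dx = \frac{25 \pi}{32 a^{7}}.$$

Setting $a = \frac{5}{4}$:
$$I = \frac{512 \pi}{3125}.$$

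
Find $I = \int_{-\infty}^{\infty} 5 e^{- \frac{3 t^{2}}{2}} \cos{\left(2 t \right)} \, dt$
$\frac{5 \sqrt{6} \sqrt{\pi}}{3 e^{\frac{2}{3}}}$

Treat the cosine frequency as a parameter and define $I(b) = \int_{-\infty}^{\infty} 5 e^{- \frac{3 t^{2}}{2}} \cos{\left(b t \right)} \, dt$.

Differentiating under the integral sign,
$$I'(b) = \int_{-\infty}^{\infty} - 5 t e^{- \frac{3 t^{2}}{2}} \sin{\left(b t \right)} \, dt.$$

Integrate $\int_{-\infty}^{\infty} t \sin(b t)\, e^{- \frac{3 t^{2}}{2}}\, dt$ by parts with $u = \sin(b t)$ and $dv = t\, e^{- \frac{3 t^{2}}{2}}\, dt$, giving $v = - \frac{e^{- \frac{3 t^{2}}{2}}}{3}$. The boundary term vanishes and
$$\int_{-\infty}^{\infty} t \sin(b t)\, e^{- \frac{3 t^{2}}{2}}\, dt = \frac{b}{3} \int_{-\infty}^{\infty} \cos(b t)\, e^{- \frac{3 t^{2}}{2}}\, dt,$$
so $I'(b) = - \frac{b}{3}\, I(b)$.

This is a separable first-order ODE; solving with the initial condition $I(0) = \int_{-\infty}^{\infty} 5 e^{- \frac{3 t^{2}}{2}}\,dt = \frac{5 \sqrt{6} \sqrt{\pi}}{3}$ gives
$$I(b) = \frac{5 \sqrt{6} \sqrt{\pi} e^{- \frac{b^{2}}{6}}}{3}.$$

Setting $b = 2$:
$$I = \frac{5 \sqrt{6} \sqrt{\pi}}{3 e^{\frac{2}{3}}}.$$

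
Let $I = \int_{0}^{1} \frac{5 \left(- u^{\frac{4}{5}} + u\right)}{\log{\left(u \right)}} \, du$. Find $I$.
$\log{\left(\frac{100000}{59049} \right)}$

Consider the one-parameter family: let $I(a) = \int_{0}^{1} \frac{5 \left(u - u^{a}\right)}{\log{\left(u \right)}} \, du$.

Since $\dfrac{\partial}{\partial a}\,u^{a} = u^{a} \ln u$, the $\ln u$ in the denominator cancels and
$$\frac{dI}{da} = \int_{0}^{1} -5 u^{a} \, du = -5 \left[\frac{u^{a+1}}{a+1}\right]_0^1 = - \frac{5}{a + 1}.$$

Integrating with respect to $a$ gives $I(a) = \log{\left(\frac{32}{\left(a + 1\right)^{5}} \right)} + C$.

At $a = 1$ the integrand is identically $0$, so $I(1) = 0$. The closed form gives $0$, hence $C = 0$.

Setting $a = \frac{4}{5}$:
$$I = \log{\left(\frac{100000}{59049} \right)}.$$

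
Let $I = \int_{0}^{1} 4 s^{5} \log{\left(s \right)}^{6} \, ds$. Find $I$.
$\frac{5}{486}$

Begin with the known integral
$$J(a) = \int_{0}^{1} 4 s^{a} \, ds = \frac{4}{a + 1}.$$

Differentiating under the integral sign brings down a factor of $\ln s$:
$$\frac{dJ}{da} = \int_{0}^{1} 4 s^{a} \log{\left(s \right)} \, ds = - \frac{4}{\left(a + 1\right)^{2}}.$$

Repeating $6$ times in total — each differentiation brings down another $\ln s$ — gives
$$\frac{d^{6}J}{da^{6}} = \int_{0}^{1} 4 s^{a} \log{\left(s \right)}^{6} \, ds = \frac{2880}{\left(a + 1\right)^{7}},$$
and the integrand here is exactly the target integrand, so $I = \frac{2880}{\left(a + 1\right)^{7}}$.

Setting $a = 5$:
$$I = \frac{5}{486}.$$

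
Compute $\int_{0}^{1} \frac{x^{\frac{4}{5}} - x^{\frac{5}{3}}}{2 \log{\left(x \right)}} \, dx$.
$\log{\left(\frac{3 \sqrt{30}}{20} \right)}$

Introduce a parameter $a$ in the exponent: let $I(a) = \int_{0}^{1} \frac{- x^{\frac{5}{3}} + x^{a}}{2 \log{\left(x \right)}} \, dx$.

Since $\dfrac{\partial}{\partial a}\,x^{a} = x^{a} \ln x$, the $\ln x$ in the denominator cancels and
$$\frac{dI}{da} = \int_{0}^{1} \frac{1}{2} x^{a} \, dx = \frac{1}{2} \left[\frac{x^{a+1}}{a+1}\right]_0^1 = \frac{1}{2 \left(a + 1\right)}.$$

Integrating with respect to $a$ gives $I(a) = \log{\left(\frac{\sqrt{6} \sqrt{a + 1}}{4} \right)} + C$.

At $a = \frac{5}{3}$ the integrand is identically $0$, so $I(\frac{5}{3}) = 0$. The closed form gives $0$, hence $C = 0$.

Setting $a = \frac{4}{5}$:
$$I = \log{\left(\frac{3 \sqrt{30}}{20} \right)}.$$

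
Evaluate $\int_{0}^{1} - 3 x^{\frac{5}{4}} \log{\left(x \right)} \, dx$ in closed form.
$\frac{16}{27}$

Start from the elementary integral
$$J(a) = \int_{0}^{1} - 3 x^{a} \, dx = - \frac{3}{a + 1}.$$

Differentiating under the integral sign brings down a factor of $\ln x$:
$$\frac{dJ}{da} = \int_{0}^{1} - 3 x^{a} \log{\left(x \right)} \, dx = \frac{3}{\left(a + 1\right)^{2}}.$$

The integral on the left is $I$, so $I = \frac{3}{\left(a + 1\right)^{2}}$.

Setting $a = \frac{5}{4}$:
$$I = \frac{16}{27}.$$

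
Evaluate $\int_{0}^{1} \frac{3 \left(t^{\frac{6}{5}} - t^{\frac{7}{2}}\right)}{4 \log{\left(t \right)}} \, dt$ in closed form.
$\log{\left(\frac{22^{\frac{3}{4}} \sqrt{3} \sqrt[4]{5}}{45} \right)}$

Introduce a parameter $a$ in the exponent: let $I(a) = \int_{0}^{1} \frac{3 \left(t^{\frac{6}{5}} - t^{a}\right)}{4 \log{\left(t \right)}} \, dt$.

Since $\dfrac{\partial}{\partial a}\,t^{a} = t^{a} \ln t$, the $\ln t$ in the denominator cancels and
$$\frac{dI}{da} = \int_{0}^{1} - \frac{3}{4} t^{a} \, dt = - \frac{3}{4} \left[\frac{t^{a+1}}{a+1}\right]_0^1 = - \frac{3}{4 a + 4}.$$

Integrating with respect to $a$ gives $I(a) = - \frac{3 \log{\left(a + 1 \right)}}{4} - \frac{3 \log{\left(5 \right)}}{4} + \frac{3 \log{\left(11 \right)}}{4} + C$.

At $a = \frac{6}{5}$ the integrand is identically $0$, so $I(\frac{6}{5}) = 0$. The closed form gives $0$, hence $C = 0$.

Setting $a = \frac{7}{2}$:
$$I = \log{\left(\frac{22^{\frac{3}{4}} \sqrt{3} \sqrt[4]{5}}{45} \right)}.$$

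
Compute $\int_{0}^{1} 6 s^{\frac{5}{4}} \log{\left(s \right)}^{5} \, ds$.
$- \frac{327680}{59049}$

Begin with the known integral
$$J(a) = \int_{0}^{1} 6 s^{a} \, ds = \frac{6}{a + 1}.$$

Differentiating under the integral sign brings down a factor of $\ln s$:
$$\frac{dJ}{da} = \int_{0}^{1} 6 s^{a} \log{\left(s \right)} \, ds = - \frac{6}{\left(a + 1\right)^{2}}.$$

Repeating $5$ times in total — each differentiation brings down another $\ln s$ — gives
$$\frac{d^{5}J}{da^{5}} = \int_{0}^{1} 6 s^{a} \log{\left(s \right)}^{5} \, ds = - \frac{720}{\left(a + 1\right)^{6}},$$
and the integrand here is exactly the target integrand, so $I = - \frac{720}{\left(a + 1\right)^{6}}$.

Setting $a = \frac{5}{4}$:
$$I = - \frac{327680}{59049}.$$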